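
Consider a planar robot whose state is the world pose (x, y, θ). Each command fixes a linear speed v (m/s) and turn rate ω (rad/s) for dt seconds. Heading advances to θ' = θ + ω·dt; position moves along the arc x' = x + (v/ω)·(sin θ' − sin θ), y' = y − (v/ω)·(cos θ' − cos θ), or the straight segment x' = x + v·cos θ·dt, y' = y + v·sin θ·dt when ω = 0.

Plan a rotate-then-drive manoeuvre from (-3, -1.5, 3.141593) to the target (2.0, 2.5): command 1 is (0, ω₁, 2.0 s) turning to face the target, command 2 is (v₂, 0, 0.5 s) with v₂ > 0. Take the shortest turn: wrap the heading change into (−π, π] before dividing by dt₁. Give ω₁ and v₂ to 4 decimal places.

ω₁ = -1.2334, v₂ = 12.8062

heading to target = atan2(2.5−-1.5, 2−-3) = 0.6747
Δθ = wrap(0.6747 − 3.1416) = -2.4669; ω₁ = Δθ/dt₁ = -1.2334
distance = √((2−-3)² + (2.5−-1.5)²) = 6.4031; v₂ = distance/dt₂ = 12.8062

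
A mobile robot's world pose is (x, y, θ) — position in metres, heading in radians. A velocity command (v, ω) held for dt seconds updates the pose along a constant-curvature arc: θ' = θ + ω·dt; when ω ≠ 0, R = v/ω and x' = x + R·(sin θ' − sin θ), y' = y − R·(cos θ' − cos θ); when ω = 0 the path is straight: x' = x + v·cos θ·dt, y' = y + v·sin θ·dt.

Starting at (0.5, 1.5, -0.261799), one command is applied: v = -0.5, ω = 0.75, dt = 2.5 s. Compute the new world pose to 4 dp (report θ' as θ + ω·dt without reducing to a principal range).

(-0.3386, 0.8278, 1.6132)

θ' = -0.2618 + 0.75·2.5 = 1.6132
R = v/ω = -0.5/0.75 = -0.6667
x' = 0.5 + -0.6667·(sin 1.6132 − sin -0.2618) = -0.3386
y' = 1.5 − -0.6667·(cos 1.6132 − cos -0.2618) = 0.8278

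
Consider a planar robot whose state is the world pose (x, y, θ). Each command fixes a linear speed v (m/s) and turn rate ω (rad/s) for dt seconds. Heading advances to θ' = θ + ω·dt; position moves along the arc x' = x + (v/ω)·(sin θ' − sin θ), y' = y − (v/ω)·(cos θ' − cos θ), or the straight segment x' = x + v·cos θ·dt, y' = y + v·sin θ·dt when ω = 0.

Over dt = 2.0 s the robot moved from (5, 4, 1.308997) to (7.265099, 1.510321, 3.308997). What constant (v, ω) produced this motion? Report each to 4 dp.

Δθ = 3.308997 − 1.308997 = 2.000000
ω = Δθ/dt = 2.000000/2.0 = 1.0000
R = −Δy/(cos θ' − cos θ) = -2.0000
v = R·ω = -2.0000·1.0000 = -2.0000

v = -2.0000, ω = 1.0000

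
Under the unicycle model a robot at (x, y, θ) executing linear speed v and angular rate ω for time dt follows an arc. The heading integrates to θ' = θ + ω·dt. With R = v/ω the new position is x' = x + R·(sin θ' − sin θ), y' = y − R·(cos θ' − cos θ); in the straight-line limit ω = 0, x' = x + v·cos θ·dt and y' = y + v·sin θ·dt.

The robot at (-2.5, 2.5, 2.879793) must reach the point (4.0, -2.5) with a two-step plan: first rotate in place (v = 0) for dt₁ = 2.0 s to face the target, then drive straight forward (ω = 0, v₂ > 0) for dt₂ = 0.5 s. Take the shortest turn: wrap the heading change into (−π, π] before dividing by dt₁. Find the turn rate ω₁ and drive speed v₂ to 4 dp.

heading to target = atan2(-2.5−2.5, 4−-2.5) = -0.6557
Δθ = wrap(-0.6557 − 2.8798) = 2.7477; ω₁ = Δθ/dt₁ = 1.3738
distance = √((4−-2.5)² + (-2.5−2.5)²) = 8.2006; v₂ = distance/dt₂ = 16.4012

ω₁ = 1.3738, v₂ = 16.4012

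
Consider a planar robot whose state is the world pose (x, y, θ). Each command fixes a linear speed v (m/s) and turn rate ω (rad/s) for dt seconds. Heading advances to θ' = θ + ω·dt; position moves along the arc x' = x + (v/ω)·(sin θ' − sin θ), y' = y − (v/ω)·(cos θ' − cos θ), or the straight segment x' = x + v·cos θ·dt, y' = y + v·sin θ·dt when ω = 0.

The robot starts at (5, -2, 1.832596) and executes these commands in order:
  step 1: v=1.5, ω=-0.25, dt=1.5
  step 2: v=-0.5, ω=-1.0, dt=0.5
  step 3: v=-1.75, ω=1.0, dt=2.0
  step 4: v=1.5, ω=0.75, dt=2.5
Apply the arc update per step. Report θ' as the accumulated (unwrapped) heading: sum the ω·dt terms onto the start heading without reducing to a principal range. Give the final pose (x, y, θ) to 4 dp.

(3.5056, -4.9342, 4.8326)

step 1: θ'=1.4576 (R=-6.0000) → pose (4.8340, 0.2307, 1.4576)
step 2: θ'=0.9576 (R=0.5000) → pose (4.7461, -0.0006, 0.9576)
step 3: θ'=2.9576 (R=-1.7500) → pose (5.8570, -2.7282, 2.9576)
step 4: θ'=4.8326 (R=2.0000) → pose (3.5056, -4.9342, 4.8326)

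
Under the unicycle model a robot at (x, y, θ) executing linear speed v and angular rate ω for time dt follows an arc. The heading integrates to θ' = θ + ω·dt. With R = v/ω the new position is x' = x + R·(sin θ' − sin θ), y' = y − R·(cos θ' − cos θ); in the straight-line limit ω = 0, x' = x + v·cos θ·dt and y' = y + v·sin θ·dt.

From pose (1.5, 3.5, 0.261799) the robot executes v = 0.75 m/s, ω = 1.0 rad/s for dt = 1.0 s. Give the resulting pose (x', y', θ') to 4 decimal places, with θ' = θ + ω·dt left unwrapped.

θ' = 0.2618 + 1.0·1.0 = 1.2618
R = v/ω = 0.75/1.0 = 0.7500
x' = 1.5 + 0.7500·(sin 1.2618 − sin 0.2618) = 2.0204
y' = 3.5 − 0.7500·(cos 1.2618 − cos 0.2618) = 3.9964

(2.0204, 3.9964, 1.2618)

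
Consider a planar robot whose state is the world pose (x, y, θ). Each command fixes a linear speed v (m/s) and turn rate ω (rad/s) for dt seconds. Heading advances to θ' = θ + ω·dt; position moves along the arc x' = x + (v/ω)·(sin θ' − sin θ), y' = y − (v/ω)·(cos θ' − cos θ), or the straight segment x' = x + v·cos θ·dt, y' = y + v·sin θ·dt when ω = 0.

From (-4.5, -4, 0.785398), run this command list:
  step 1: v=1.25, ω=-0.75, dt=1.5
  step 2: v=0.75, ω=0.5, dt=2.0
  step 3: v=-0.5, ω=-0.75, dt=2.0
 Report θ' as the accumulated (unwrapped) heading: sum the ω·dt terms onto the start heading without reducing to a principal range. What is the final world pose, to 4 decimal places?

(-2.2517, -3.2960, -0.8396)

step 1: θ'=-0.3396 (R=-1.6667) → pose (-2.7663, -3.6070, -0.3396)
step 2: θ'=0.6604 (R=1.5000) → pose (-1.3465, -3.3773, 0.6604)
step 3: θ'=-0.8396 (R=0.6667) → pose (-2.2517, -3.2960, -0.8396)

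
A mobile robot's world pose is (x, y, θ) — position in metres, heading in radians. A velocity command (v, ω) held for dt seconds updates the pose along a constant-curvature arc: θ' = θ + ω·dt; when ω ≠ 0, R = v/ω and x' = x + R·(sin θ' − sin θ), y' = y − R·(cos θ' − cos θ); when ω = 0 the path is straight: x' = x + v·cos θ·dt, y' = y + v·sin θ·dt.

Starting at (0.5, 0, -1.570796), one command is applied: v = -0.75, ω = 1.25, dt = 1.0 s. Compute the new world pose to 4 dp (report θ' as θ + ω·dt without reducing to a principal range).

(0.0892, 0.5694, -0.3208)

θ' = -1.5708 + 1.25·1.0 = -0.3208
R = v/ω = -0.75/1.25 = -0.6000
x' = 0.5 + -0.6000·(sin -0.3208 − sin -1.5708) = 0.0892
y' = 0 − -0.6000·(cos -0.3208 − cos -1.5708) = 0.5694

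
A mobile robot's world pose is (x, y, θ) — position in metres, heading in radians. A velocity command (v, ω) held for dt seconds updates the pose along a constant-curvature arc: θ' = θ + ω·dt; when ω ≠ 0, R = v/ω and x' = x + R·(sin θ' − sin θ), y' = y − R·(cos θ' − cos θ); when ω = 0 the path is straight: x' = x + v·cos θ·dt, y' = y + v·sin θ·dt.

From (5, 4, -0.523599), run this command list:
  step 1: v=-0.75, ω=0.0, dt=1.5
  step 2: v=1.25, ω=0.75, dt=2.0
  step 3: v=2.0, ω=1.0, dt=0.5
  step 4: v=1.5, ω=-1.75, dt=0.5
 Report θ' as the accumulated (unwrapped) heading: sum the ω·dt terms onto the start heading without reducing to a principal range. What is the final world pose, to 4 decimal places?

step 1: θ'=-0.5236 (straight) → pose (4.0257, 4.5625, -0.5236)
step 2: θ'=0.9764 (R=1.6667) → pose (6.2399, 5.0725, 0.9764)
step 3: θ'=1.4764 (R=2.0000) → pose (6.5740, 6.0040, 1.4764)
step 4: θ'=0.6014 (R=-0.8571) → pose (6.9423, 6.6300, 0.6014)

(6.9423, 6.6300, 0.6014)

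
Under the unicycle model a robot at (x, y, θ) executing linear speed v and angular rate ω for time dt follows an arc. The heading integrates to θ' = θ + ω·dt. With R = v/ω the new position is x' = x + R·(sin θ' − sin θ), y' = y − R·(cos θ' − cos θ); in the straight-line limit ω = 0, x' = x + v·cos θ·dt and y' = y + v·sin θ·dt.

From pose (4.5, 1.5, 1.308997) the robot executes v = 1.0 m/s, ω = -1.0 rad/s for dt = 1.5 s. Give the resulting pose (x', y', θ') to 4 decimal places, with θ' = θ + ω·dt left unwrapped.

θ' = 1.3090 + -1.0·1.5 = -0.1910
R = v/ω = 1.0/-1.0 = -1.0000
x' = 4.5 + -1.0000·(sin -0.1910 − sin 1.3090) = 5.6558
y' = 1.5 − -1.0000·(cos -0.1910 − cos 1.3090) = 2.2230

(5.6558, 2.2230, -0.1910)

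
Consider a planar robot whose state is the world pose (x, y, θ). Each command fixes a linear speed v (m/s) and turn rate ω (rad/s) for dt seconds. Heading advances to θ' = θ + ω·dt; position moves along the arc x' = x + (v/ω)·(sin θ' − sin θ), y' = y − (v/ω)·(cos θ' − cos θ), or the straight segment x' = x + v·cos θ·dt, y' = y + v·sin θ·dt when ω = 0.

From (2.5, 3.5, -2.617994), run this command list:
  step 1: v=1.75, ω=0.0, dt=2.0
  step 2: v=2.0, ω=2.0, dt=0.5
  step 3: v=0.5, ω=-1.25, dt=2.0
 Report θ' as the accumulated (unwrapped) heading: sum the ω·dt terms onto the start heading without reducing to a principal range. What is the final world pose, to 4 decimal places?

(-1.7609, 0.7260, -4.1180)

step 1: θ'=-2.6180 (straight) → pose (-0.5311, 1.7500, -2.6180)
step 2: θ'=-1.6180 (R=1.0000) → pose (-1.0300, 0.9312, -1.6180)
step 3: θ'=-4.1180 (R=-0.4000) → pose (-1.7609, 0.7260, -4.1180)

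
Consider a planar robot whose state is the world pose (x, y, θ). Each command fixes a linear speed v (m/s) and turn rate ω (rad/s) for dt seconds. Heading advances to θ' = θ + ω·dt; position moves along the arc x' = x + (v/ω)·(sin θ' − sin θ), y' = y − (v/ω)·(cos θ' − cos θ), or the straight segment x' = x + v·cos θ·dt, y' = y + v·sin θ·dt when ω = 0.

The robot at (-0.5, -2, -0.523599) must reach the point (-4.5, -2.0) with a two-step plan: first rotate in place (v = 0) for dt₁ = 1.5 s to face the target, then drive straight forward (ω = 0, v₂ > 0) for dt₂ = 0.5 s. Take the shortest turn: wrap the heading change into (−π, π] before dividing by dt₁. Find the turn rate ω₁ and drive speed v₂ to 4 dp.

ω₁ = -1.7453, v₂ = 8.0000

heading to target = atan2(-2−-2, -4.5−-0.5) = 3.1416
Δθ = wrap(3.1416 − -0.5236) = -2.6180; ω₁ = Δθ/dt₁ = -1.7453
distance = √((-4.5−-0.5)² + (-2−-2)²) = 4.0000; v₂ = distance/dt₂ = 8.0000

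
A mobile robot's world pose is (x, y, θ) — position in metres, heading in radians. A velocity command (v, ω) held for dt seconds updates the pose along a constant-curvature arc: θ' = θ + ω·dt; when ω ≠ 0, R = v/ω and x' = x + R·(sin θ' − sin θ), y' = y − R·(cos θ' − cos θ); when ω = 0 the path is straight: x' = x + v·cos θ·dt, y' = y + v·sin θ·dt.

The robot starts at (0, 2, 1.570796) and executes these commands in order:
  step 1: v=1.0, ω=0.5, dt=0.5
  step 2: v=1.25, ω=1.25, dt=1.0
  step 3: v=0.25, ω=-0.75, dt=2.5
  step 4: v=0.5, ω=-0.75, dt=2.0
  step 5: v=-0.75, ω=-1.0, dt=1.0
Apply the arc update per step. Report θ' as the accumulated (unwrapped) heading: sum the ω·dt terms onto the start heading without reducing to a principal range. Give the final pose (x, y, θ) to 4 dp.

(-0.9258, 4.6093, -1.3042)

step 1: θ'=1.8208 (R=2.0000) → pose (-0.0622, 2.4948, 1.8208)
step 2: θ'=3.0708 (R=1.0000) → pose (-0.9603, 3.2449, 3.0708)
step 3: θ'=1.1958 (R=-0.3333) → pose (-1.2469, 3.6995, 1.1958)
step 4: θ'=-0.3042 (R=-0.6667) → pose (-0.4269, 4.0914, -0.3042)
step 5: θ'=-1.3042 (R=0.7500) → pose (-0.9258, 4.6093, -1.3042)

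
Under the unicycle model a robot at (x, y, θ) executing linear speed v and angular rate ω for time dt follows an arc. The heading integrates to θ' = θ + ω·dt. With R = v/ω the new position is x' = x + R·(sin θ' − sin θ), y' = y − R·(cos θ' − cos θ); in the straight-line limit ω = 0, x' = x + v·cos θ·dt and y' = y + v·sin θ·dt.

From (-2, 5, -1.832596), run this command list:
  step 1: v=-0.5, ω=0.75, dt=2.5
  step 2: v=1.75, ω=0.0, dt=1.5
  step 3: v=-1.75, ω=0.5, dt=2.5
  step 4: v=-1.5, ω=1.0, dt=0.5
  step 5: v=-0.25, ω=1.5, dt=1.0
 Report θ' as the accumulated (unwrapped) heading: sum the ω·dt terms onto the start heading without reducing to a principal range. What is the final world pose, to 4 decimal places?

(-3.0999, 2.5448, 3.2924)

step 1: θ'=0.0424 (R=-0.6667) → pose (-2.6722, 5.8386, 0.0424)
step 2: θ'=0.0424 (straight) → pose (-0.0496, 5.9499, 0.0424)
step 3: θ'=1.2924 (R=-3.5000) → pose (-3.2664, 3.4149, 1.2924)
step 4: θ'=1.7924 (R=-1.5000) → pose (-3.2875, 2.6730, 1.7924)
step 5: θ'=3.2924 (R=-0.1667) → pose (-3.0999, 2.5448, 3.2924)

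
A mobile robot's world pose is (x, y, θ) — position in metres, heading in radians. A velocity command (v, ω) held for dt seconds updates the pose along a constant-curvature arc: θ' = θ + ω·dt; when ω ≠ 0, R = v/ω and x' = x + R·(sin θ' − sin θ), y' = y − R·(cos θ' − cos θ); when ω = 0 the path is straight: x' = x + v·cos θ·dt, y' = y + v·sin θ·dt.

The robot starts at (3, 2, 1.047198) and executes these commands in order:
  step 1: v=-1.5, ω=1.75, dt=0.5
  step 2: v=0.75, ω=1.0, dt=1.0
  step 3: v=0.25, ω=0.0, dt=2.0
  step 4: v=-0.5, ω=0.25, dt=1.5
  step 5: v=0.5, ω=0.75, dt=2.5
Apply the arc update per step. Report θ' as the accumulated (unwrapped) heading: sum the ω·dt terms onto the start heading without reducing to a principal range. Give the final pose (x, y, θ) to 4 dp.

step 1: θ'=1.9222 (R=-0.8571) → pose (2.9375, 1.2764, 1.9222)
step 2: θ'=2.9222 (R=0.7500) → pose (2.3966, 1.7502, 2.9222)
step 3: θ'=2.9222 (straight) → pose (1.9086, 1.8591, 2.9222)
step 4: θ'=3.2972 (R=-2.0000) → pose (2.6538, 1.8353, 3.2972)
step 5: θ'=5.1722 (R=0.6667) → pose (2.1597, 0.8808, 5.1722)

(2.1597, 0.8808, 5.1722)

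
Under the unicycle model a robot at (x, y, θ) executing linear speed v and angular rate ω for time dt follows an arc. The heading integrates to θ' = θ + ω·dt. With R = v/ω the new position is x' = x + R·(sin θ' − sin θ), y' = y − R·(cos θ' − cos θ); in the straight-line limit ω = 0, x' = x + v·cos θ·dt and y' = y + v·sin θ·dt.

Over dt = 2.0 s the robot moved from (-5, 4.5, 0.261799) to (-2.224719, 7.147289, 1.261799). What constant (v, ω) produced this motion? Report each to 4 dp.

v = 2.0000, ω = 0.5000

Δθ = 1.261799 − 0.261799 = 1.000000
ω = Δθ/dt = 1.000000/2.0 = 0.5000
R = Δx/(sin θ' − sin θ) = 4.0000
v = R·ω = 4.0000·0.5000 = 2.0000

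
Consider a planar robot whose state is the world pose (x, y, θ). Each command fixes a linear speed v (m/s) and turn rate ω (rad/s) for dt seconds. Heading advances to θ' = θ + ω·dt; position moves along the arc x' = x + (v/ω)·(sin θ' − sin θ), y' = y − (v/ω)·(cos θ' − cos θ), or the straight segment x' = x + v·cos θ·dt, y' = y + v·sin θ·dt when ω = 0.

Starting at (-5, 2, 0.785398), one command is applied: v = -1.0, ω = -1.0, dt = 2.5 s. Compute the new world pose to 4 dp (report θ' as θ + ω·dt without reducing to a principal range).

θ' = 0.7854 + -1.0·2.5 = -1.7146
R = v/ω = -1.0/-1.0 = 1.0000
x' = -5 + 1.0000·(sin -1.7146 − sin 0.7854) = -6.6968
y' = 2 − 1.0000·(cos -1.7146 − cos 0.7854) = 2.8504

(-6.6968, 2.8504, -1.7146)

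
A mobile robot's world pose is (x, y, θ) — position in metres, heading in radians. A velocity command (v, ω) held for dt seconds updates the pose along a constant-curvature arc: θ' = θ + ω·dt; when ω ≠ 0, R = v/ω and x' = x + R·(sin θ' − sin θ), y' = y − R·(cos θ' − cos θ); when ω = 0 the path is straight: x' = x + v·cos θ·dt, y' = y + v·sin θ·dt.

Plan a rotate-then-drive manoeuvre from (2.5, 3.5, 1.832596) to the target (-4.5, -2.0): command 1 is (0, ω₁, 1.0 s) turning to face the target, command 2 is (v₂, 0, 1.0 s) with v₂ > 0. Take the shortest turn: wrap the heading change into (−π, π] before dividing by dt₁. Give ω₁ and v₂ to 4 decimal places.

ω₁ = 1.9750, v₂ = 8.9022

heading to target = atan2(-2−3.5, -4.5−2.5) = -2.4756
Δθ = wrap(-2.4756 − 1.8326) = 1.9750; ω₁ = Δθ/dt₁ = 1.9750
distance = √((-4.5−2.5)² + (-2−3.5)²) = 8.9022; v₂ = distance/dt₂ = 8.9022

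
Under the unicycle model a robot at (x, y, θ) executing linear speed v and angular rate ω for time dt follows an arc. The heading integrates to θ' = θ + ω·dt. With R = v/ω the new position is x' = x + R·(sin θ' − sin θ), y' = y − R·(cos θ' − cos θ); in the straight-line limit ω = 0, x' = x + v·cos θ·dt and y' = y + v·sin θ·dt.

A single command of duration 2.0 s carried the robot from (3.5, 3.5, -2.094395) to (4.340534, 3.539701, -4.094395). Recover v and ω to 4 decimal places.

v = -0.5000, ω = -1.0000

Δθ = -4.094395 − -2.094395 = -2.000000
ω = Δθ/dt = -2.000000/2.0 = -1.0000
R = Δx/(sin θ' − sin θ) = 0.5000
v = R·ω = 0.5000·-1.0000 = -0.5000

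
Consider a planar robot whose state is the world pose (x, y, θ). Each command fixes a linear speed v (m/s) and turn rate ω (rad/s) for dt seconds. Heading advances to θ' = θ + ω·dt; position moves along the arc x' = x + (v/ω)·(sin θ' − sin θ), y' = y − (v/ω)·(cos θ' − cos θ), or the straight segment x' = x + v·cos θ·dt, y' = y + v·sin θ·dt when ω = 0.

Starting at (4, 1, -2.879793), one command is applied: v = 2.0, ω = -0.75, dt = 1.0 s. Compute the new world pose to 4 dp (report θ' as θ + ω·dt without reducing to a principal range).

(2.0590, 1.2207, -3.6298)

θ' = -2.8798 + -0.75·1.0 = -3.6298
R = v/ω = 2.0/-0.75 = -2.6667
x' = 4 + -2.6667·(sin -3.6298 − sin -2.8798) = 2.0590
y' = 1 − -2.6667·(cos -3.6298 − cos -2.8798) = 1.2207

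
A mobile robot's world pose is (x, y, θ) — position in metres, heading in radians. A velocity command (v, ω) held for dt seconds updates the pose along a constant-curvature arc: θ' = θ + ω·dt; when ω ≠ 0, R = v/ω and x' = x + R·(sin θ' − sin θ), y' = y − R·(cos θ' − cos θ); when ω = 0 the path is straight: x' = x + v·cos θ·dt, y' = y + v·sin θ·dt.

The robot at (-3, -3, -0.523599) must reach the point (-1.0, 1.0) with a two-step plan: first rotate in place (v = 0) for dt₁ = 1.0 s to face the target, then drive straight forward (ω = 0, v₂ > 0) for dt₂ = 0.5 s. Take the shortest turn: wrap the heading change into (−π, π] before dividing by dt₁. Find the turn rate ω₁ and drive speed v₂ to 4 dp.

ω₁ = 1.6307, v₂ = 8.9443

heading to target = atan2(1−-3, -1−-3) = 1.1071
Δθ = wrap(1.1071 − -0.5236) = 1.6307; ω₁ = Δθ/dt₁ = 1.6307
distance = √((-1−-3)² + (1−-3)²) = 4.4721; v₂ = distance/dt₂ = 8.9443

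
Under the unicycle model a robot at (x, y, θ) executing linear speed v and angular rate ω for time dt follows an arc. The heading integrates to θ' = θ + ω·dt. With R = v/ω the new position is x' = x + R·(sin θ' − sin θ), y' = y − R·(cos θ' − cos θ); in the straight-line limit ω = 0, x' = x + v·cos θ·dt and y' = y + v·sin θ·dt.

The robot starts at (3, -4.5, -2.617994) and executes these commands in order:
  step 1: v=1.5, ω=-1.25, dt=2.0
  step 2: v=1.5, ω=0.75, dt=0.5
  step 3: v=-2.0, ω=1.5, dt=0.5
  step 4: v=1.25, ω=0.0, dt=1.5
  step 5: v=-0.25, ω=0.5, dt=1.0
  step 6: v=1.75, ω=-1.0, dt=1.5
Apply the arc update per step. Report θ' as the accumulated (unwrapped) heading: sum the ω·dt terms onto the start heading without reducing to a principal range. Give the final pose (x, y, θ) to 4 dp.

(-0.3222, 0.2194, -4.9930)

step 1: θ'=-5.1180 (R=-1.2000) → pose (1.2974, -2.9873, -5.1180)
step 2: θ'=-4.7430 (R=2.0000) → pose (1.4587, -2.2593, -4.7430)
step 3: θ'=-3.9930 (R=-1.3333) → pose (1.7885, -3.1787, -3.9930)
step 4: θ'=-3.9930 (straight) → pose (0.5530, -1.7683, -3.9930)
step 5: θ'=-3.4930 (R=-0.5000) → pose (0.7570, -1.9083, -3.4930)
step 6: θ'=-4.9930 (R=-1.7500) → pose (-0.3222, 0.2194, -4.9930)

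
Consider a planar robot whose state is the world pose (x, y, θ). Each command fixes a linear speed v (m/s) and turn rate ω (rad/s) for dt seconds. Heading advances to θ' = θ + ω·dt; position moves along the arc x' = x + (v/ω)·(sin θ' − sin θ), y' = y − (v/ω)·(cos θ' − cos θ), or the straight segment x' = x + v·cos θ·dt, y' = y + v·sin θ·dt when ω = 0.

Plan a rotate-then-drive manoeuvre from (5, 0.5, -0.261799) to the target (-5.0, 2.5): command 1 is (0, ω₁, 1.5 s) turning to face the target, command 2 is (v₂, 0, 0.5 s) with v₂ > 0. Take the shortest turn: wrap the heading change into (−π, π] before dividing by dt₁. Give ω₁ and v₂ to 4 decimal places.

heading to target = atan2(2.5−0.5, -5−5) = 2.9442
Δθ = wrap(2.9442 − -0.2618) = -3.0772; ω₁ = Δθ/dt₁ = -2.0515
distance = √((-5−5)² + (2.5−0.5)²) = 10.1980; v₂ = distance/dt₂ = 20.3961

ω₁ = -2.0515, v₂ = 20.3961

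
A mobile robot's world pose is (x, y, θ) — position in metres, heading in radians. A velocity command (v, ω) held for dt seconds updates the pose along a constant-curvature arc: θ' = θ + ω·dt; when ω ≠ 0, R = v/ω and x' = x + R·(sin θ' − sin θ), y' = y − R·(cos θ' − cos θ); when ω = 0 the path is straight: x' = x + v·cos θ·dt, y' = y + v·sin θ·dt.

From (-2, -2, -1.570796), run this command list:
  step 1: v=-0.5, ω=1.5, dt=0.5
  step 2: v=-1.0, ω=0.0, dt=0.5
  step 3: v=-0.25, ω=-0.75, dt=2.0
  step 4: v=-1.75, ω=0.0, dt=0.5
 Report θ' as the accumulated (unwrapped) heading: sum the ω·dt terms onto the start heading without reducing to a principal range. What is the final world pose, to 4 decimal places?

(-1.8338, -0.3123, -2.3208)

step 1: θ'=-0.8208 (R=-0.3333) → pose (-2.0894, -1.7728, -0.8208)
step 2: θ'=-0.8208 (straight) → pose (-2.4303, -1.4069, -0.8208)
step 3: θ'=-2.3208 (R=0.3333) → pose (-2.4303, -0.9525, -2.3208)
step 4: θ'=-2.3208 (straight) → pose (-1.8338, -0.3123, -2.3208)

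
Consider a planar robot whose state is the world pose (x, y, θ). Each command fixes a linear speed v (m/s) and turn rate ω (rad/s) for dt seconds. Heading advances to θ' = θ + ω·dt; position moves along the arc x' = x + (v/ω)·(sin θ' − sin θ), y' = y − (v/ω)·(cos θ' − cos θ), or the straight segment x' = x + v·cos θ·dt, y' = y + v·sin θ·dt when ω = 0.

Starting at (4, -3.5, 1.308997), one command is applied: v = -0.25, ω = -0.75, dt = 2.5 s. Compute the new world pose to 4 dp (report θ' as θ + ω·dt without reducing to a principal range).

θ' = 1.3090 + -0.75·2.5 = -0.5660
R = v/ω = -0.25/-0.75 = 0.3333
x' = 4 + 0.3333·(sin -0.5660 − sin 1.3090) = 3.4993
y' = -3.5 − 0.3333·(cos -0.5660 − cos 1.3090) = -3.6951

(3.4993, -3.6951, -0.5660)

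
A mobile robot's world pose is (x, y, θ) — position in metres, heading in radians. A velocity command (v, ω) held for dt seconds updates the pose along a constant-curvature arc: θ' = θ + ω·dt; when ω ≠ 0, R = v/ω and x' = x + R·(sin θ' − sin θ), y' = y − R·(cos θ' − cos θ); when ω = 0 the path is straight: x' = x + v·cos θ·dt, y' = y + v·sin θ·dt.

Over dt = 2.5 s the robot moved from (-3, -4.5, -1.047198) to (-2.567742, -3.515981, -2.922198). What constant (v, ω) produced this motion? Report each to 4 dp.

Δθ = -2.922198 − -1.047198 = -1.875000
ω = Δθ/dt = -1.875000/2.5 = -0.7500
R = −Δy/(cos θ' − cos θ) = 0.6667
v = R·ω = 0.6667·-0.7500 = -0.5000

v = -0.5000, ω = -0.7500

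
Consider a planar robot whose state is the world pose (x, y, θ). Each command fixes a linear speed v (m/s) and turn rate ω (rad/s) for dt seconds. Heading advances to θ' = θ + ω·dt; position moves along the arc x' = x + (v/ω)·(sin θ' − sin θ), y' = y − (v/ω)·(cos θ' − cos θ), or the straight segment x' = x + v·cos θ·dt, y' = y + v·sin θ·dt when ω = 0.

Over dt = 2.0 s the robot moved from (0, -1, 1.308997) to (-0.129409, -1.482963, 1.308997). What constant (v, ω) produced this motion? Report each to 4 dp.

Δθ = 1.308997 − 1.308997 = 0.000000
ω = Δθ/dt = 0.000000/2.0 = 0.0000
ω = 0 → v = (Δx·cos θ + Δy·sin θ)/dt = -0.2500

v = -0.2500, ω = 0.0000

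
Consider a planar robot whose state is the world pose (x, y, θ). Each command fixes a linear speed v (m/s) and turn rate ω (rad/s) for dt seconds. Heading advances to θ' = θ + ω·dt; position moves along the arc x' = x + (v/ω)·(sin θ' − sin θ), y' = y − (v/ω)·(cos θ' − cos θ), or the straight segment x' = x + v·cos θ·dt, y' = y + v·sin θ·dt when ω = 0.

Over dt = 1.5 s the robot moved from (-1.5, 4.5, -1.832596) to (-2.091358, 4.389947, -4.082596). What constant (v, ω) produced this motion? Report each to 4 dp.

v = 0.5000, ω = -1.5000

Δθ = -4.082596 − -1.832596 = -2.250000
ω = Δθ/dt = -2.250000/1.5 = -1.5000
R = Δx/(sin θ' − sin θ) = -0.3333
v = R·ω = -0.3333·-1.5000 = 0.5000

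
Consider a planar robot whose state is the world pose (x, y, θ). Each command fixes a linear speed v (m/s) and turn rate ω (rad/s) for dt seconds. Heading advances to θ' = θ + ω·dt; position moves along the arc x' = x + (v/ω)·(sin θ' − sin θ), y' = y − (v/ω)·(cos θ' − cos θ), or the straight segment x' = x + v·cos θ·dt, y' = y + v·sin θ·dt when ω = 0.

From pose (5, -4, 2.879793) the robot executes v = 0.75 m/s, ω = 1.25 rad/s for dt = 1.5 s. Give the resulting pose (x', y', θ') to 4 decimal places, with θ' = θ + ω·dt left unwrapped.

θ' = 2.8798 + 1.25·1.5 = 4.7548
R = v/ω = 0.75/1.25 = 0.6000
x' = 5 + 0.6000·(sin 4.7548 − sin 2.8798) = 4.2452
y' = -4 − 0.6000·(cos 4.7548 − cos 2.8798) = -4.6050

(4.2452, -4.6050, 4.7548)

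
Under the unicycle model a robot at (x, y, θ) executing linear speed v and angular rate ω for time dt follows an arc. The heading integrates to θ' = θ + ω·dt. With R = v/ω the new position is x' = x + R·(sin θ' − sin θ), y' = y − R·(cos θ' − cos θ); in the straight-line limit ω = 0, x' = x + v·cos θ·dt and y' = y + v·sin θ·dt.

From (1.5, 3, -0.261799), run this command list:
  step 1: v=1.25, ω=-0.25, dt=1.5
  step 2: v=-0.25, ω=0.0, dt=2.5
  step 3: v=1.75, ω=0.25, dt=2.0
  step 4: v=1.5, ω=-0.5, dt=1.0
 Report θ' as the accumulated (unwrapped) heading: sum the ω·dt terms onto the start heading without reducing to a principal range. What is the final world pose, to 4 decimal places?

(7.2591, 0.6955, -0.6368)

step 1: θ'=-0.6368 (R=-5.0000) → pose (3.1790, 2.1904, -0.6368)
step 2: θ'=-0.6368 (straight) → pose (2.6765, 2.5620, -0.6368)
step 3: θ'=-0.1368 (R=7.0000) → pose (5.8843, 1.2554, -0.1368)
step 4: θ'=-0.6368 (R=-3.0000) → pose (7.2591, 0.6955, -0.6368)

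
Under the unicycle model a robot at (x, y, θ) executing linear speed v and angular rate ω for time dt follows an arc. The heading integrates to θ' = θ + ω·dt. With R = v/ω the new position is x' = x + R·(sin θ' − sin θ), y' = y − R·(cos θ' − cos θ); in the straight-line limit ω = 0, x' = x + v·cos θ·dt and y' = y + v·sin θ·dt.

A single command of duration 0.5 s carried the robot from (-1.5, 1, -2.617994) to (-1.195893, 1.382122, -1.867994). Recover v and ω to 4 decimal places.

Δθ = -1.867994 − -2.617994 = 0.750000
ω = Δθ/dt = 0.750000/0.5 = 1.5000
R = −Δy/(cos θ' − cos θ) = -0.6667
v = R·ω = -0.6667·1.5000 = -1.0000

v = -1.0000, ω = 1.5000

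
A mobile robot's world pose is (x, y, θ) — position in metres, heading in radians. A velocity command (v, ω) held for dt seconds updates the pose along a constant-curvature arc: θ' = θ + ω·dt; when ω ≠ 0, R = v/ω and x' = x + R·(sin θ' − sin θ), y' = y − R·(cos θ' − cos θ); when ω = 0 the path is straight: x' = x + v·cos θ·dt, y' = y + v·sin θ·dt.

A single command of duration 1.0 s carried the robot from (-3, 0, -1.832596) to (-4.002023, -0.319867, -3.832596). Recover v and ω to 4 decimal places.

Δθ = -3.832596 − -1.832596 = -2.000000
ω = Δθ/dt = -2.000000/1.0 = -2.0000
R = Δx/(sin θ' − sin θ) = -0.6250
v = R·ω = -0.6250·-2.0000 = 1.2500

v = 1.2500, ω = -2.0000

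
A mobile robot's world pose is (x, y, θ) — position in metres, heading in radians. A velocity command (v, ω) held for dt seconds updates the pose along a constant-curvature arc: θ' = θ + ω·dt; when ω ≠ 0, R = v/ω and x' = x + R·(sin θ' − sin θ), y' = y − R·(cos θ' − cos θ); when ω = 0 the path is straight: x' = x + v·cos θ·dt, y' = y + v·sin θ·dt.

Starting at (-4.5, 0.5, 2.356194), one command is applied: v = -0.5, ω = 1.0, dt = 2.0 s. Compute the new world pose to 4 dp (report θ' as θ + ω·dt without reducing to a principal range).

(-3.6778, 0.6792, 4.3562)

θ' = 2.3562 + 1.0·2.0 = 4.3562
R = v/ω = -0.5/1.0 = -0.5000
x' = -4.5 + -0.5000·(sin 4.3562 − sin 2.3562) = -3.6778
y' = 0.5 − -0.5000·(cos 4.3562 − cos 2.3562) = 0.6792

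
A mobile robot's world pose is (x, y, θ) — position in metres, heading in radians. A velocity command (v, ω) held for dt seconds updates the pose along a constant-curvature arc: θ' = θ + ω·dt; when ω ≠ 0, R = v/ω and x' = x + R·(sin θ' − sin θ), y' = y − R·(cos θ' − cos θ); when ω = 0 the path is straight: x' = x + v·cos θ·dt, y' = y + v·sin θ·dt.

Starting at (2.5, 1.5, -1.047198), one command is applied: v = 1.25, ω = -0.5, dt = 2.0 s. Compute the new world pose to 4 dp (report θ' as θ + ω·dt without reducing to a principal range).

(2.5566, -0.8965, -2.0472)

θ' = -1.0472 + -0.5·2.0 = -2.0472
R = v/ω = 1.25/-0.5 = -2.5000
x' = 2.5 + -2.5000·(sin -2.0472 − sin -1.0472) = 2.5566
y' = 1.5 − -2.5000·(cos -2.0472 − cos -1.0472) = -0.8965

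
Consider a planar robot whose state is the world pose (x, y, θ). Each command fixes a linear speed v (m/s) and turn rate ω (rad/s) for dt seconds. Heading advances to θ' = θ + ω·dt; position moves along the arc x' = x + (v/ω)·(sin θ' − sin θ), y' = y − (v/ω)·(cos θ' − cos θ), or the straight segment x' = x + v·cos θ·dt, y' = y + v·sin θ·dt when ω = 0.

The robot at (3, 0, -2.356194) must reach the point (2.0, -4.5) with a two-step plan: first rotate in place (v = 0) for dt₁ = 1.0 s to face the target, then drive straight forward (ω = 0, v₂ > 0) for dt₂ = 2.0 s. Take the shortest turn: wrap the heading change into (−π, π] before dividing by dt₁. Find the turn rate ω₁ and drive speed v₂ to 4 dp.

heading to target = atan2(-4.5−0, 2−3) = -1.7895
Δθ = wrap(-1.7895 − -2.3562) = 0.5667; ω₁ = Δθ/dt₁ = 0.5667
distance = √((2−3)² + (-4.5−0)²) = 4.6098; v₂ = distance/dt₂ = 2.3049

ω₁ = 0.5667, v₂ = 2.3049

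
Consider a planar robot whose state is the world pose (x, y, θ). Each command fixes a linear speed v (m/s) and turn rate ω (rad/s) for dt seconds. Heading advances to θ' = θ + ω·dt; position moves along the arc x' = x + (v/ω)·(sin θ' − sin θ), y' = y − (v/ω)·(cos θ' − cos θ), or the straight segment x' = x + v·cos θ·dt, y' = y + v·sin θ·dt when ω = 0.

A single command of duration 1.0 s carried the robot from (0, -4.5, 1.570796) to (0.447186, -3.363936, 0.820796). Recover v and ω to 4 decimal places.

v = 1.2500, ω = -0.7500

Δθ = 0.820796 − 1.570796 = -0.750000
ω = Δθ/dt = -0.750000/1.0 = -0.7500
R = −Δy/(cos θ' − cos θ) = -1.6667
v = R·ω = -1.6667·-0.7500 = 1.2500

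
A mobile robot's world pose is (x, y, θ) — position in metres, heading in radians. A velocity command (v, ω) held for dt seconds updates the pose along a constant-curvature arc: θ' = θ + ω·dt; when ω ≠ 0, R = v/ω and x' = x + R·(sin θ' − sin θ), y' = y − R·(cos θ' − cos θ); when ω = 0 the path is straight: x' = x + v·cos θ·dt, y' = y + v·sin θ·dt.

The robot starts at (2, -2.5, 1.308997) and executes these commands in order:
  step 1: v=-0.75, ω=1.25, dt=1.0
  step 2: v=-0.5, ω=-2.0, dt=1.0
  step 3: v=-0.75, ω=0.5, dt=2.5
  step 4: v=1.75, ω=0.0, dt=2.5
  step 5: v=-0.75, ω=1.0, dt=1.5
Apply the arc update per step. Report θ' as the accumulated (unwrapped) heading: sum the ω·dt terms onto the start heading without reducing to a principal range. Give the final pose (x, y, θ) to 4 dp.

step 1: θ'=2.5590 (R=-0.6000) → pose (2.2494, -3.1563, 2.5590)
step 2: θ'=0.5590 (R=0.2500) → pose (2.2445, -3.5770, 0.5590)
step 3: θ'=1.8090 (R=-1.5000) → pose (1.5823, -5.2026, 1.8090)
step 4: θ'=1.8090 (straight) → pose (0.5500, -0.9512, 1.8090)
step 5: θ'=3.3090 (R=-0.7500) → pose (1.4038, -1.5137, 3.3090)

(1.4038, -1.5137, 3.3090)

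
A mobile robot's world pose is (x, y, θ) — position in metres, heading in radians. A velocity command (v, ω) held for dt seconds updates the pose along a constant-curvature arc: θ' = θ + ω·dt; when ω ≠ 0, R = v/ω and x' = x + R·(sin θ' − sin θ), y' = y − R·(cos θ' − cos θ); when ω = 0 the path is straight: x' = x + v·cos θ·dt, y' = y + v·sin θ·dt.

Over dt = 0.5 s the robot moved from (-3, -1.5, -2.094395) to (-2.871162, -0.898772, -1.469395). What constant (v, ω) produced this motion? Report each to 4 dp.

Δθ = -1.469395 − -2.094395 = 0.625000
ω = Δθ/dt = 0.625000/0.5 = 1.2500
R = −Δy/(cos θ' − cos θ) = -1.0000
v = R·ω = -1.0000·1.2500 = -1.2500

v = -1.2500, ω = 1.2500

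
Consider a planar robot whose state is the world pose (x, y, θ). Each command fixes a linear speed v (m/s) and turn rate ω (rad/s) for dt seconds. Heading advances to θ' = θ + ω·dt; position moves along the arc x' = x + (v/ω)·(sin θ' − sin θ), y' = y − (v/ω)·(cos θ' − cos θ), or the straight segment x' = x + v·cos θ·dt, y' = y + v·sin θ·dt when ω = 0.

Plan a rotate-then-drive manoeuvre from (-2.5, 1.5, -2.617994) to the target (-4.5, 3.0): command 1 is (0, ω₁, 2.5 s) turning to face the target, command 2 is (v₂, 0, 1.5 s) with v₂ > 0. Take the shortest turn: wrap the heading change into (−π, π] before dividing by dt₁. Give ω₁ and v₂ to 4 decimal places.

heading to target = atan2(3−1.5, -4.5−-2.5) = 2.4981
Δθ = wrap(2.4981 − -2.6180) = -1.1671; ω₁ = Δθ/dt₁ = -0.4668
distance = √((-4.5−-2.5)² + (3−1.5)²) = 2.5000; v₂ = distance/dt₂ = 1.6667

ω₁ = -0.4668, v₂ = 1.6667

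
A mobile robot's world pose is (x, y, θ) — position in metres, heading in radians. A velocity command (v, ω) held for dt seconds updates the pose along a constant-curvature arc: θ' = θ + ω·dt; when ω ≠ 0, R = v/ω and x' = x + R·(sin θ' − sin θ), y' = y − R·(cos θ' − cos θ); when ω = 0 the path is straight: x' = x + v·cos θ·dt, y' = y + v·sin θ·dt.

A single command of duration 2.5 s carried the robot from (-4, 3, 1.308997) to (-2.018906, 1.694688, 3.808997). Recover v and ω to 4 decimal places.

Δθ = 3.808997 − 1.308997 = 2.500000
ω = Δθ/dt = 2.500000/2.5 = 1.0000
R = Δx/(sin θ' − sin θ) = -1.2500
v = R·ω = -1.2500·1.0000 = -1.2500

v = -1.2500, ω = 1.0000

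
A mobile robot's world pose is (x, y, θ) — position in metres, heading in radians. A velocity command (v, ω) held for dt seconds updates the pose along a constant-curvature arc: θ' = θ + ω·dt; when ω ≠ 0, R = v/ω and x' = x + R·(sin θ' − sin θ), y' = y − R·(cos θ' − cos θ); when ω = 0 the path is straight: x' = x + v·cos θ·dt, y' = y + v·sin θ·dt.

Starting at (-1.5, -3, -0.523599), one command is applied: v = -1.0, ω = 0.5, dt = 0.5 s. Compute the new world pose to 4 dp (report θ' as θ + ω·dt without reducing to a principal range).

(-1.9596, -2.8064, -0.2736)

θ' = -0.5236 + 0.5·0.5 = -0.2736
R = v/ω = -1.0/0.5 = -2.0000
x' = -1.5 + -2.0000·(sin -0.2736 − sin -0.5236) = -1.9596
y' = -3 − -2.0000·(cos -0.2736 − cos -0.5236) = -2.8064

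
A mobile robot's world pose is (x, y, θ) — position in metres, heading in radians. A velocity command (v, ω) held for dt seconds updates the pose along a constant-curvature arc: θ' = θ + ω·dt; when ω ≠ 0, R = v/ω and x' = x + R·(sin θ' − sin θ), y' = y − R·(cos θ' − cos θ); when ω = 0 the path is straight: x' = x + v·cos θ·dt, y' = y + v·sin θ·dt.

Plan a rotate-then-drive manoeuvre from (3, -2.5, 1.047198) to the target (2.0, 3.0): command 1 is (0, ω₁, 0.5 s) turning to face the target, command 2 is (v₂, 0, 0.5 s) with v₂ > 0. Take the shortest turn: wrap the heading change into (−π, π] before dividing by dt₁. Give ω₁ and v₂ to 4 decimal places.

ω₁ = 1.4069, v₂ = 11.1803

heading to target = atan2(3−-2.5, 2−3) = 1.7506
Δθ = wrap(1.7506 − 1.0472) = 0.7035; ω₁ = Δθ/dt₁ = 1.4069
distance = √((2−3)² + (3−-2.5)²) = 5.5902; v₂ = distance/dt₂ = 11.1803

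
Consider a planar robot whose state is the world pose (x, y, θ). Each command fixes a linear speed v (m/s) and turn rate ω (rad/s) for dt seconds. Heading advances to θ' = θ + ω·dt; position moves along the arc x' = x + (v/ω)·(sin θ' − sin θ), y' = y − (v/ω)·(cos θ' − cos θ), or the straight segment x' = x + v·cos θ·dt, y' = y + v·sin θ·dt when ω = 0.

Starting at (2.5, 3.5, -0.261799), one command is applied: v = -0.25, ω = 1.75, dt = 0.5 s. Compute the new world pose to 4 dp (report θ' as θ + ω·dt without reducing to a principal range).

(2.3808, 3.4788, 0.6132)

θ' = -0.2618 + 1.75·0.5 = 0.6132
R = v/ω = -0.25/1.75 = -0.1429
x' = 2.5 + -0.1429·(sin 0.6132 − sin -0.2618) = 2.3808
y' = 3.5 − -0.1429·(cos 0.6132 − cos -0.2618) = 3.4788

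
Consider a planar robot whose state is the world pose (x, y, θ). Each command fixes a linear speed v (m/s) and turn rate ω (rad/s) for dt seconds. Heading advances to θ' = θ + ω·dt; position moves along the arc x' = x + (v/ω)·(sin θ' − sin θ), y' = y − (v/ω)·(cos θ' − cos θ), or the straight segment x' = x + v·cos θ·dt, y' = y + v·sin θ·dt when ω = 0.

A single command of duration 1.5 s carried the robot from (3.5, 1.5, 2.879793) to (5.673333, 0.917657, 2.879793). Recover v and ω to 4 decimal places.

Δθ = 2.879793 − 2.879793 = 0.000000
ω = Δθ/dt = 0.000000/1.5 = 0.0000
ω = 0 → v = (Δx·cos θ + Δy·sin θ)/dt = -1.5000

v = -1.5000, ω = 0.0000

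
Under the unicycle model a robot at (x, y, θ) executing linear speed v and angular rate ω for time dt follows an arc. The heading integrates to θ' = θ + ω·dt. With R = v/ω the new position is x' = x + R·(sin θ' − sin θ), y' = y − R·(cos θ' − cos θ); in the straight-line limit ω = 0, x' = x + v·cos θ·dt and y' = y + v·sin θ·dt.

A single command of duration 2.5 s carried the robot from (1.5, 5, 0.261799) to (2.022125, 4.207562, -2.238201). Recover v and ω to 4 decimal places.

v = 0.5000, ω = -1.0000

Δθ = -2.238201 − 0.261799 = -2.500000
ω = Δθ/dt = -2.500000/2.5 = -1.0000
R = −Δy/(cos θ' − cos θ) = -0.5000
v = R·ω = -0.5000·-1.0000 = 0.5000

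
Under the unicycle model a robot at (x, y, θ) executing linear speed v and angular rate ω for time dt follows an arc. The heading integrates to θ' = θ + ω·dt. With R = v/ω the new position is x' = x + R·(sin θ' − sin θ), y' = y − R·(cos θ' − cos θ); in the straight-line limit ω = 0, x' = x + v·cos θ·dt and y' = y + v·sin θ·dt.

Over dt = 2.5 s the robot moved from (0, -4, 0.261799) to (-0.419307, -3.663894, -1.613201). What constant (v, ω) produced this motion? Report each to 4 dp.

Δθ = -1.613201 − 0.261799 = -1.875000
ω = Δθ/dt = -1.875000/2.5 = -0.7500
R = Δx/(sin θ' − sin θ) = 0.3333
v = R·ω = 0.3333·-0.7500 = -0.2500

v = -0.2500, ω = -0.7500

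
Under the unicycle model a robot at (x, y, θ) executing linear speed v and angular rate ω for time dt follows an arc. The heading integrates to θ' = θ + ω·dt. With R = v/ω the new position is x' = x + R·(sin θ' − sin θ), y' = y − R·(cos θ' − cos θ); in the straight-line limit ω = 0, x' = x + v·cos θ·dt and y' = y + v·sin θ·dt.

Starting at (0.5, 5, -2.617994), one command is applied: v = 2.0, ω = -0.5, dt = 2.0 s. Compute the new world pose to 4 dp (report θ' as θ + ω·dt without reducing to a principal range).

(-3.3343, 4.9095, -3.6180)

θ' = -2.6180 + -0.5·2.0 = -3.6180
R = v/ω = 2.0/-0.5 = -4.0000
x' = 0.5 + -4.0000·(sin -3.6180 − sin -2.6180) = -3.3343
y' = 5 − -4.0000·(cos -3.6180 − cos -2.6180) = 4.9095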